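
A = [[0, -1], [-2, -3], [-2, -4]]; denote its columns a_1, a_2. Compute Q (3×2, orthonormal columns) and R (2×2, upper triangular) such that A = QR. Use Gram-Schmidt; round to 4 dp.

Q = [[0.0000, -0.8165], [-0.7071, 0.4082], [-0.7071, -0.4082]], R = [[2.8284, 4.9497], [0.0000, 1.2247]]

a_1 = (0, -2, -2); ‖a_1‖ = 2.8284, so e_1 = (0.0000, -0.7071, -0.7071).
e_1·a_2 = 0.0000·(-1) + (-0.7071)·(-3) + (-0.7071)·(-4) = 4.9497.
u_2 = a_2 − 4.9497·e_1 = (-1.0000, 0.5000, -0.5000).
‖u_2‖ = 1.2247, so e_2 = (-0.8165, 0.4082, -0.4082).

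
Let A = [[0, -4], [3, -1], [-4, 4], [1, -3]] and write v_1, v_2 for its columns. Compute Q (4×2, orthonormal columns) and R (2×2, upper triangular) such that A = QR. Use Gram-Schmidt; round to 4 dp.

q_1 = v_1/‖v_1‖ = (0, 3, -4, 1)/5.0990 = (0.0000, 0.5883, -0.7845, 0.1961).
r_{12} = q_1·v_2 = -4.3146.
u_2 = v_2 + 4.3146·q_1 = (-4.0000, 1.5385, 0.6154, -2.1538).
‖u_2‖ = 4.8358, so q_2 = (-0.8272, 0.3181, 0.1273, -0.4454).

Q = [[0.0000, -0.8272], [0.5883, 0.3181], [-0.7845, 0.1273], [0.1961, -0.4454]], R = [[5.0990, -4.3146], [0.0000, 4.8358]]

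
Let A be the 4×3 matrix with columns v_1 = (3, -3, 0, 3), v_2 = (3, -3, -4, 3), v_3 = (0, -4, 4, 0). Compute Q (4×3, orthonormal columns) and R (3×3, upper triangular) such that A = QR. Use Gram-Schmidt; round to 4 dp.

Q = [[0.5774, 0.0000, -0.4082], [-0.5774, 0.0000, -0.8165], [0.0000, -1.0000, 0.0000], [0.5774, 0.0000, -0.4082]], R = [[5.1962, 5.1962, 2.3094], [0.0000, 4.0000, -4.0000], [0.0000, 0.0000, 3.2660]]

v_1 = (3, -3, 0, 3); ‖v_1‖ = 5.1962, so e_1 = (0.5774, -0.5774, 0.0000, 0.5774).
e_1·v_2 = 0.5774·3 + (-0.5774)·(-3) + 0.0000·(-4) + 0.5774·3 = 5.1962.
u_2 = v_2 − 5.1962·e_1 = (0.0000, 0.0000, -4.0000, 0.0000).
‖u_2‖ = 4.0000, so e_2 = (0.0000, 0.0000, -1.0000, 0.0000).
e_1·v_3 = 0.5774·0 + (-0.5774)·(-4) + 0.0000·4 + 0.5774·0 = 2.3094; e_2·v_3 = 0.0000·0 + 0.0000·(-4) + (-1.0000)·4 + 0.0000·0 = -4.0000.
u_3 = v_3 − 2.3094·e_1 + 4.0000·e_2 = (-1.3333, -2.6667, 0.0000, -1.3333).
‖u_3‖ = 3.2660, so e_3 = (-0.4082, -0.8165, 0.0000, -0.4082).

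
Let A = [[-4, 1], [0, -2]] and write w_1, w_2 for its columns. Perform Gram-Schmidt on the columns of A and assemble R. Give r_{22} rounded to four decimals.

r_{22} = 2.0000

w_1 = (-4, 0); ‖w_1‖ = 4.0000, so q_1 = (-1.0000, 0.0000).
q_1·w_2 = (-1.0000)·1 + 0.0000·(-2) = -1.0000.
u_2 = w_2 + 1.0000·q_1 = (0.0000, -2.0000).
r_{22} = ‖u_2‖ = 2.0000.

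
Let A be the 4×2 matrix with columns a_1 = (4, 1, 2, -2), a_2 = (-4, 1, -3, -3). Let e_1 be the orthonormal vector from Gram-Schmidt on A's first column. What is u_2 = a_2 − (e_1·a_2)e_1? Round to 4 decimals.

a_1 = (4, 1, 2, -2); ‖a_1‖ = 5.0000, so e_1 = (0.8000, 0.2000, 0.4000, -0.4000).
e_1·a_2 = 0.8000·(-4) + 0.2000·1 + 0.4000·(-3) + (-0.4000)·(-3) = -3.0000.
u_2 = a_2 + 3.0000·e_1 = (-1.6000, 1.6000, -1.8000, -4.2000).

u_2 = (-1.6000, 1.6000, -1.8000, -4.2000)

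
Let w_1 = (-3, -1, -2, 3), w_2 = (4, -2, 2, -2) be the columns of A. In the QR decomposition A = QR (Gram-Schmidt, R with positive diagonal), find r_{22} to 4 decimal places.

r_{22} = 3.2571

w_1 = (-3, -1, -2, 3); ‖w_1‖ = 4.7958, so e_1 = (-0.6255, -0.2085, -0.4170, 0.6255).
e_1·w_2 = (-0.6255)·4 + (-0.2085)·(-2) + (-0.4170)·2 + 0.6255·(-2) = -4.1703.
u_2 = w_2 + 4.1703·e_1 = (1.3913, -2.8696, 0.2609, 0.6087).
r_{22} = ‖u_2‖ = 3.2571.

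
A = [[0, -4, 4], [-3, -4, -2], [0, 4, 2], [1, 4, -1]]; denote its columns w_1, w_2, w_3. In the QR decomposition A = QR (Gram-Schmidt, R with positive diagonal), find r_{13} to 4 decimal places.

r_{13} = 1.5811

w_1 = (0, -3, 0, 1); ‖w_1‖ = 3.1623, so e_1 = (0.0000, -0.9487, 0.0000, 0.3162).
r_{13} = e_1·w_3 = 1.5811.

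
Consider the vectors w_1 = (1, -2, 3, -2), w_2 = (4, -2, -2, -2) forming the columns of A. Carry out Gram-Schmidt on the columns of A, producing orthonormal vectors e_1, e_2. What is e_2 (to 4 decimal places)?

w_1 = (1, -2, 3, -2); ‖w_1‖ = 4.2426, so e_1 = (0.2357, -0.4714, 0.7071, -0.4714).
e_1·w_2 = 0.2357·4 + (-0.4714)·(-2) + 0.7071·(-2) + (-0.4714)·(-2) = 1.4142.
u_2 = w_2 − 1.4142·e_1 = (3.6667, -1.3333, -3.0000, -1.3333).
‖u_2‖ = 5.0990, so e_2 = (0.7191, -0.2615, -0.5883, -0.2615).

e_2 = (0.7191, -0.2615, -0.5883, -0.2615)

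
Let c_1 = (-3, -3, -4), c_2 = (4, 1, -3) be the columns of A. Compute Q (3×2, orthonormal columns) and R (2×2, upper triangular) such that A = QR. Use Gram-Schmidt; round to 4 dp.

Q = [[-0.5145, 0.7363], [-0.5145, 0.1449], [-0.6860, -0.6609]], R = [[5.8310, -0.5145], [0.0000, 5.0730]]

q_1 = c_1/‖c_1‖ = (-3, -3, -4)/5.8310 = (-0.5145, -0.5145, -0.6860).
r_{12} = q_1·c_2 = -0.5145.
u_2 = c_2 + 0.5145·q_1 = (3.7353, 0.7353, -3.3529).
‖u_2‖ = 5.0730, so q_2 = (0.7363, 0.1449, -0.6609).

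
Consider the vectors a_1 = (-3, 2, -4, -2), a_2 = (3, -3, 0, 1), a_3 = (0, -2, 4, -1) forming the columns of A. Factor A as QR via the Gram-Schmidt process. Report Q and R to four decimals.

a_1 = (-3, 2, -4, -2); ‖a_1‖ = 5.7446, so e_1 = (-0.5222, 0.3482, -0.6963, -0.3482).
e_1·a_2 = (-0.5222)·3 + 0.3482·(-3) + (-0.6963)·0 + (-0.3482)·1 = -2.9593.
u_2 = a_2 + 2.9593·e_1 = (1.4545, -1.9697, -2.0606, -0.0303).
‖u_2‖ = 3.2004, so e_2 = (0.4545, -0.6155, -0.6439, -0.0095).
e_1·a_3 = (-0.5222)·0 + 0.3482·(-2) + (-0.6963)·4 + (-0.3482)·(-1) = -3.1334; e_2·a_3 = 0.4545·0 + (-0.6155)·(-2) + (-0.6439)·4 + (-0.0095)·(-1) = -1.3351.
u_3 = a_3 + 3.1334·e_1 + 1.3351·e_2 = (-1.0296, -1.7308, 0.9586, -2.1036).
‖u_3‖ = 3.0658, so e_3 = (-0.3358, -0.5645, 0.3127, -0.6861).

Q = [[-0.5222, 0.4545, -0.3358], [0.3482, -0.6155, -0.5645], [-0.6963, -0.6439, 0.3127], [-0.3482, -0.0095, -0.6861]], R = [[5.7446, -2.9593, -3.1334], [0.0000, 3.2004, -1.3351], [0.0000, 0.0000, 3.0658]]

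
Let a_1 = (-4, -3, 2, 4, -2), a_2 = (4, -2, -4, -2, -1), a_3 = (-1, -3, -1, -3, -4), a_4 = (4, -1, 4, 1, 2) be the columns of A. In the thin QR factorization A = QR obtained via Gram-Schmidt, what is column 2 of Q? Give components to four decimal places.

q_2 = (0.3774, -0.6415, -0.5585, -0.0075, -0.3661)

a_1 = (-4, -3, 2, 4, -2); ‖a_1‖ = 7.0000, so q_1 = (-0.5714, -0.4286, 0.2857, 0.5714, -0.2857).
q_1·a_2 = (-0.5714)·4 + (-0.4286)·(-2) + 0.2857·(-4) + 0.5714·(-2) + (-0.2857)·(-1) = -3.4286.
u_2 = a_2 + 3.4286·q_1 = (2.0408, -3.4694, -3.0204, -0.0408, -1.9796).
‖u_2‖ = 5.4079, so q_2 = (0.3774, -0.6415, -0.5585, -0.0075, -0.3661).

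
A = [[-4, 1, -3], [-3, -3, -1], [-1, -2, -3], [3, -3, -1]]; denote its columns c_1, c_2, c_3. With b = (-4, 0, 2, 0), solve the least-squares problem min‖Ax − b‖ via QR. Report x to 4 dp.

x = (0.2313, -0.4578, 0.3325)

c_1 = (-4, -3, -1, 3); ‖c_1‖ = 5.9161, so e_1 = (-0.6761, -0.5071, -0.1690, 0.5071).
e_1·c_2 = (-0.6761)·1 + (-0.5071)·(-3) + (-0.1690)·(-2) + 0.5071·(-3) = -0.3381.
u_2 = c_2 + 0.3381·e_1 = (0.7714, -3.1714, -2.0571, -2.8286).
‖u_2‖ = 4.7839, so e_2 = (0.1613, -0.6629, -0.4300, -0.5913).
e_1·c_3 = (-0.6761)·(-3) + (-0.5071)·(-1) + (-0.1690)·(-3) + 0.5071·(-1) = 2.5355; e_2·c_3 = 0.1613·(-3) + (-0.6629)·(-1) + (-0.4300)·(-3) + (-0.5913)·(-1) = 2.0605.
u_3 = c_3 − 2.5355·e_1 − 2.0605·e_2 = (-1.6180, 1.6517, -1.6854, -1.0674).
‖u_3‖ = 3.0538, so e_3 = (-0.5298, 0.5409, -0.5519, -0.3495).
Qᵀb = (2.3664, -1.5050, 1.0155).
Back-substitute: x_3 = 1.0155/3.0538 = 0.3325.
x_2 = (-1.5050 − 2.0605·0.3325)/4.7839 = -0.4578.
x_1 = (2.3664 + 0.3381·(-0.4578) − 2.5355·0.3325)/5.9161 = 0.2313.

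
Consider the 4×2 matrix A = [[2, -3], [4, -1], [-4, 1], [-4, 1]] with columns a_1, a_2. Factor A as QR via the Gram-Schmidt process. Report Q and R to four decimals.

e_1 = a_1/‖a_1‖ = (2, 4, -4, -4)/7.2111 = (0.2774, 0.5547, -0.5547, -0.5547).
r_{12} = e_1·a_2 = -2.4962.
u_2 = a_2 + 2.4962·e_1 = (-2.3077, 0.3846, -0.3846, -0.3846).
‖u_2‖ = 2.4019, so e_2 = (-0.9608, 0.1601, -0.1601, -0.1601).

Q = [[0.2774, -0.9608], [0.5547, 0.1601], [-0.5547, -0.1601], [-0.5547, -0.1601]], R = [[7.2111, -2.4962], [0.0000, 2.4019]]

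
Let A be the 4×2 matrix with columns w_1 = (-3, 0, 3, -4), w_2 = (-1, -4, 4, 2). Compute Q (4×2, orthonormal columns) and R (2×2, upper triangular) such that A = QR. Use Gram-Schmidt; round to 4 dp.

q_1 = w_1/‖w_1‖ = (-3, 0, 3, -4)/5.8310 = (-0.5145, 0.0000, 0.5145, -0.6860).
r_{12} = q_1·w_2 = 1.2005.
u_2 = w_2 − 1.2005·q_1 = (-0.3824, -4.0000, 3.3824, 2.8235).
‖u_2‖ = 5.9631, so q_2 = (-0.0641, -0.6708, 0.5672, 0.4735).

Q = [[-0.5145, -0.0641], [0.0000, -0.6708], [0.5145, 0.5672], [-0.6860, 0.4735]], R = [[5.8310, 1.2005], [0.0000, 5.9631]]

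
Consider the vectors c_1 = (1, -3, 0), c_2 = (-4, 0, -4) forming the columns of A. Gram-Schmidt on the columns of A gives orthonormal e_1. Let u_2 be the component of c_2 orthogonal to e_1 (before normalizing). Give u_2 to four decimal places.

u_2 = (-3.6000, -1.2000, -4.0000)

e_1 = c_1/‖c_1‖ = (1, -3, 0)/3.1623 = (0.3162, -0.9487, 0.0000).
r_{12} = e_1·c_2 = -1.2649.
u_2 = c_2 + 1.2649·e_1 = (-3.6000, -1.2000, -4.0000).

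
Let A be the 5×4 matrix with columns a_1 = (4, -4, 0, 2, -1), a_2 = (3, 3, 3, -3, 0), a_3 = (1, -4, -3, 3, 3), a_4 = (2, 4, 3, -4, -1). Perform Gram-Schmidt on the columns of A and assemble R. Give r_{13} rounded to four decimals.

a_1 = (4, -4, 0, 2, -1); ‖a_1‖ = 6.0828, so q_1 = (0.6576, -0.6576, 0.0000, 0.3288, -0.1644).
r_{13} = q_1·a_3 = 3.7812.

r_{13} = 3.7812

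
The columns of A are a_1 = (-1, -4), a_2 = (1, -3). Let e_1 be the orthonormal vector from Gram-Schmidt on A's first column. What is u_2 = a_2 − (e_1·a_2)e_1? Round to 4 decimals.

e_1 = a_1/‖a_1‖ = (-1, -4)/4.1231 = (-0.2425, -0.9701).
r_{12} = e_1·a_2 = 2.6679.
u_2 = a_2 − 2.6679·e_1 = (1.6471, -0.4118).

u_2 = (1.6471, -0.4118)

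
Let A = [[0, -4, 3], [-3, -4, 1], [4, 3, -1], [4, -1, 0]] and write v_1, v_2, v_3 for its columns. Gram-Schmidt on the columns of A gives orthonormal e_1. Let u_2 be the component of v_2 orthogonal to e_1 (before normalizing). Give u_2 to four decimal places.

u_2 = (-4.0000, -2.5366, 1.0488, -2.9512)

e_1 = v_1/‖v_1‖ = (0, -3, 4, 4)/6.4031 = (0.0000, -0.4685, 0.6247, 0.6247).
r_{12} = e_1·v_2 = 3.1235.
u_2 = v_2 − 3.1235·e_1 = (-4.0000, -2.5366, 1.0488, -2.9512).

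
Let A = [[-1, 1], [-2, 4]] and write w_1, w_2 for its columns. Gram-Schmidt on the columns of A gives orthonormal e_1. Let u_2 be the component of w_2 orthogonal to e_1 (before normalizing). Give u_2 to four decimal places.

w_1 = (-1, -2); ‖w_1‖ = 2.2361, so e_1 = (-0.4472, -0.8944).
e_1·w_2 = (-0.4472)·1 + (-0.8944)·4 = -4.0249.
u_2 = w_2 + 4.0249·e_1 = (-0.8000, 0.4000).

u_2 = (-0.8000, 0.4000)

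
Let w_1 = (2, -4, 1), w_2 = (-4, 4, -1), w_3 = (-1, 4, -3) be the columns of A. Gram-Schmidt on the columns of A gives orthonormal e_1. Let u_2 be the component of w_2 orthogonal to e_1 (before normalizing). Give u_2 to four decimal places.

u_2 = (-1.6190, -0.7619, 0.1905)

w_1 = (2, -4, 1); ‖w_1‖ = 4.5826, so e_1 = (0.4364, -0.8729, 0.2182).
e_1·w_2 = 0.4364·(-4) + (-0.8729)·4 + 0.2182·(-1) = -5.4554.
u_2 = w_2 + 5.4554·e_1 = (-1.6190, -0.7619, 0.1905).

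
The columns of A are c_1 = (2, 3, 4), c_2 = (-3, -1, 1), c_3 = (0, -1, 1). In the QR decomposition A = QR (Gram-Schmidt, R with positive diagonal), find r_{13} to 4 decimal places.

r_{13} = 0.1857

c_1 = (2, 3, 4); ‖c_1‖ = 5.3852, so q_1 = (0.3714, 0.5571, 0.7428).
r_{13} = q_1·c_3 = 0.1857.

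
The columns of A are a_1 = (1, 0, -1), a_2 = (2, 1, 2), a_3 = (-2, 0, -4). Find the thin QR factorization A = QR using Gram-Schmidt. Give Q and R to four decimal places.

Q = [[0.7071, 0.6667, -0.2357], [0.0000, 0.3333, 0.9428], [-0.7071, 0.6667, -0.2357]], R = [[1.4142, 0.0000, 1.4142], [0.0000, 3.0000, -4.0000], [0.0000, 0.0000, 1.4142]]

e_1 = a_1/‖a_1‖ = (1, 0, -1)/1.4142 = (0.7071, 0.0000, -0.7071).
r_{12} = e_1·a_2 = 0.0000.
u_2 = a_2 + 0.0000·e_1 = (2.0000, 1.0000, 2.0000).
‖u_2‖ = 3.0000, so e_2 = (0.6667, 0.3333, 0.6667).
r_{13} = e_1·a_3 = 1.4142; r_{23} = e_2·a_3 = -4.0000.
u_3 = a_3 − 1.4142·e_1 + 4.0000·e_2 = (-0.3333, 1.3333, -0.3333).
‖u_3‖ = 1.4142, so e_3 = (-0.2357, 0.9428, -0.2357).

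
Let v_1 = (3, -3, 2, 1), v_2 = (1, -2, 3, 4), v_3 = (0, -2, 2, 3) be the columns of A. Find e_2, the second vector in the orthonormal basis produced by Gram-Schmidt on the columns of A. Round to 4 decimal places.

e_2 = (-0.3909, 0.1265, 0.3564, 0.8392)

e_1 = v_1/‖v_1‖ = (3, -3, 2, 1)/4.7958 = (0.6255, -0.6255, 0.4170, 0.2085).
r_{12} = e_1·v_2 = 3.9618.
u_2 = v_2 − 3.9618·e_1 = (-1.4783, 0.4783, 1.3478, 3.1739).
‖u_2‖ = 3.7821, so e_2 = (-0.3909, 0.1265, 0.3564, 0.8392).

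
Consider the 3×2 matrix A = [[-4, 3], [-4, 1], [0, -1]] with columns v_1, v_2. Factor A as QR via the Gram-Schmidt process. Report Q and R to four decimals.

Q = [[-0.7071, 0.5774], [-0.7071, -0.5774], [0.0000, -0.5774]], R = [[5.6569, -2.8284], [0.0000, 1.7321]]

v_1 = (-4, -4, 0); ‖v_1‖ = 5.6569, so q_1 = (-0.7071, -0.7071, 0.0000).
q_1·v_2 = (-0.7071)·3 + (-0.7071)·1 + 0.0000·(-1) = -2.8284.
u_2 = v_2 + 2.8284·q_1 = (1.0000, -1.0000, -1.0000).
‖u_2‖ = 1.7321, so q_2 = (0.5774, -0.5774, -0.5774).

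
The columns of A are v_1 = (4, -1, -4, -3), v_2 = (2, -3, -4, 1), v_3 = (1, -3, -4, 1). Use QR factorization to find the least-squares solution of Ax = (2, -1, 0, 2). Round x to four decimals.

x = (-0.5000, 3.5000, -3.0000)

v_1 = (4, -1, -4, -3); ‖v_1‖ = 6.4807, so q_1 = (0.6172, -0.1543, -0.6172, -0.4629).
q_1·v_2 = 0.6172·2 + (-0.1543)·(-3) + (-0.6172)·(-4) + (-0.4629)·1 = 3.7033.
u_2 = v_2 − 3.7033·q_1 = (-0.2857, -2.4286, -1.7143, 2.7143).
‖u_2‖ = 4.0356, so q_2 = (-0.0708, -0.6018, -0.4248, 0.6726).
q_1·v_3 = 0.6172·1 + (-0.1543)·(-3) + (-0.6172)·(-4) + (-0.4629)·1 = 3.0861; q_2·v_3 = (-0.0708)·1 + (-0.6018)·(-3) + (-0.4248)·(-4) + 0.6726·1 = 4.1064.
u_3 = v_3 − 3.0861·q_1 − 4.1064·q_2 = (-0.6140, -0.0526, -0.3509, -0.3333).
‖u_3‖ = 0.7836, so q_3 = (-0.7836, -0.0672, -0.4478, -0.4254).
Qᵀb = (0.4629, 1.8054, -2.3508).
Back-substitute: x_3 = -2.3508/0.7836 = -3.0000.
x_2 = (1.8054 − 4.1064·(-3.0000))/4.0356 = 3.5000.
x_1 = (0.4629 − 3.7033·3.5000 − 3.0861·(-3.0000))/6.4807 = -0.5000.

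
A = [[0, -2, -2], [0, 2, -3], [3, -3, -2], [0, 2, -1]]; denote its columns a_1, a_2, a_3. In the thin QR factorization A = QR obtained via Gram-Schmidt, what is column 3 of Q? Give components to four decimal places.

q_3 = (-0.7493, -0.6556, 0.0000, -0.0937)

q_1 = a_1/‖a_1‖ = (0, 0, 3, 0)/3.0000 = (0.0000, 0.0000, 1.0000, 0.0000).
r_{12} = q_1·a_2 = -3.0000.
u_2 = a_2 + 3.0000·q_1 = (-2.0000, 2.0000, 0.0000, 2.0000).
‖u_2‖ = 3.4641, so q_2 = (-0.5774, 0.5774, 0.0000, 0.5774).
r_{13} = q_1·a_3 = -2.0000; r_{23} = q_2·a_3 = -1.1547.
u_3 = a_3 + 2.0000·q_1 + 1.1547·q_2 = (-2.6667, -2.3333, 0.0000, -0.3333).
‖u_3‖ = 3.5590, so q_3 = (-0.7493, -0.6556, 0.0000, -0.0937).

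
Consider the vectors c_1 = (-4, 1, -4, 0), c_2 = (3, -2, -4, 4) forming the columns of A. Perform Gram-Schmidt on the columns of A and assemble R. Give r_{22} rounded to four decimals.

c_1 = (-4, 1, -4, 0); ‖c_1‖ = 5.7446, so q_1 = (-0.6963, 0.1741, -0.6963, 0.0000).
q_1·c_2 = (-0.6963)·3 + 0.1741·(-2) + (-0.6963)·(-4) + 0.0000·4 = 0.3482.
u_2 = c_2 − 0.3482·q_1 = (3.2424, -2.0606, -3.7576, 4.0000).
r_{22} = ‖u_2‖ = 6.6992.

r_{22} = 6.6992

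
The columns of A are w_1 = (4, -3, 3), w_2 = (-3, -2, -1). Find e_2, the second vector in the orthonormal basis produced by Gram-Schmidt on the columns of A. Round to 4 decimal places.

e_1 = w_1/‖w_1‖ = (4, -3, 3)/5.8310 = (0.6860, -0.5145, 0.5145).
r_{12} = e_1·w_2 = -1.5435.
u_2 = w_2 + 1.5435·e_1 = (-1.9412, -2.7941, -0.2059).
‖u_2‖ = 3.4085, so e_2 = (-0.5695, -0.8198, -0.0604).

e_2 = (-0.5695, -0.8198, -0.0604)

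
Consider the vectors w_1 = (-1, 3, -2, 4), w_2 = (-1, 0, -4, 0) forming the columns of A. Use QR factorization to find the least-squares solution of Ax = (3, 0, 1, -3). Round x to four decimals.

x = (-0.5268, -0.1329)

w_1 = (-1, 3, -2, 4); ‖w_1‖ = 5.4772, so e_1 = (-0.1826, 0.5477, -0.3651, 0.7303).
e_1·w_2 = (-0.1826)·(-1) + 0.5477·0 + (-0.3651)·(-4) + 0.7303·0 = 1.6432.
u_2 = w_2 − 1.6432·e_1 = (-0.7000, -0.9000, -3.4000, -1.2000).
‖u_2‖ = 3.7815, so e_2 = (-0.1851, -0.2380, -0.8991, -0.3173).
Qᵀb = (-3.1038, -0.5024).
Back-substitute: x_2 = -0.5024/3.7815 = -0.1329.
x_1 = (-3.1038 − 1.6432·(-0.1329))/5.4772 = -0.5268.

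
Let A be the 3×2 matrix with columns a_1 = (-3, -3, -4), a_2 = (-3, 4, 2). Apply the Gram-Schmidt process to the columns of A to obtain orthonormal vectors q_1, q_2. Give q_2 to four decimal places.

q_1 = a_1/‖a_1‖ = (-3, -3, -4)/5.8310 = (-0.5145, -0.5145, -0.6860).
r_{12} = q_1·a_2 = -1.8865.
u_2 = a_2 + 1.8865·q_1 = (-3.9706, 3.0294, 0.7059).
‖u_2‖ = 5.0439, so q_2 = (-0.7872, 0.6006, 0.1399).

q_2 = (-0.7872, 0.6006, 0.1399)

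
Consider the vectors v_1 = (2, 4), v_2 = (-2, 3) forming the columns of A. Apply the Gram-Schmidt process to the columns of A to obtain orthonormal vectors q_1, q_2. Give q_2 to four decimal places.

v_1 = (2, 4); ‖v_1‖ = 4.4721, so q_1 = (0.4472, 0.8944).
q_1·v_2 = 0.4472·(-2) + 0.8944·3 = 1.7889.
u_2 = v_2 − 1.7889·q_1 = (-2.8000, 1.4000).
‖u_2‖ = 3.1305, so q_2 = (-0.8944, 0.4472).

q_2 = (-0.8944, 0.4472)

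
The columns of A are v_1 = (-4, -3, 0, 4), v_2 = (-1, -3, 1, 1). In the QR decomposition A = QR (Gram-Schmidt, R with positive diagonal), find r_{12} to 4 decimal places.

v_1 = (-4, -3, 0, 4); ‖v_1‖ = 6.4031, so q_1 = (-0.6247, -0.4685, 0.0000, 0.6247).
r_{12} = q_1·v_2 = 2.6550.

r_{12} = 2.6550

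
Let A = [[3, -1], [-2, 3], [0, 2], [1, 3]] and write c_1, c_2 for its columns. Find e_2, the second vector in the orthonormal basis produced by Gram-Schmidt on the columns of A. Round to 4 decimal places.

c_1 = (3, -2, 0, 1); ‖c_1‖ = 3.7417, so e_1 = (0.8018, -0.5345, 0.0000, 0.2673).
e_1·c_2 = 0.8018·(-1) + (-0.5345)·3 + 0.0000·2 + 0.2673·3 = -1.6036.
u_2 = c_2 + 1.6036·e_1 = (0.2857, 2.1429, 2.0000, 3.4286).
‖u_2‖ = 4.5198, so e_2 = (0.0632, 0.4741, 0.4425, 0.7586).

e_2 = (0.0632, 0.4741, 0.4425, 0.7586)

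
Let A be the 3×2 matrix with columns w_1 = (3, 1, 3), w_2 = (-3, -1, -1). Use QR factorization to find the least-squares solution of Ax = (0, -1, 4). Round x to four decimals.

q_1 = w_1/‖w_1‖ = (3, 1, 3)/4.3589 = (0.6882, 0.2294, 0.6882).
r_{12} = q_1·w_2 = -2.9824.
u_2 = w_2 + 2.9824·q_1 = (-0.9474, -0.3158, 1.0526).
‖u_2‖ = 1.4510, so q_2 = (-0.6529, -0.2176, 0.7255).
Qᵀb = (2.5236, 3.1195).
Back-substitute: x_2 = 3.1195/1.4510 = 2.1500.
x_1 = (2.5236 + 2.9824·2.1500)/4.3589 = 2.0500.

x = (2.0500, 2.1500)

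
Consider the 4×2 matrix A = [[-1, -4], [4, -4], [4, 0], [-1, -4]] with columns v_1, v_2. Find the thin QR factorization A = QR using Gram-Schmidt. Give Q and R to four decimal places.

v_1 = (-1, 4, 4, -1); ‖v_1‖ = 5.8310, so q_1 = (-0.1715, 0.6860, 0.6860, -0.1715).
q_1·v_2 = (-0.1715)·(-4) + 0.6860·(-4) + 0.6860·0 + (-0.1715)·(-4) = -1.3720.
u_2 = v_2 + 1.3720·q_1 = (-4.2353, -3.0588, 0.9412, -4.2353).
‖u_2‖ = 6.7910, so q_2 = (-0.6237, -0.4504, 0.1386, -0.6237).

Q = [[-0.1715, -0.6237], [0.6860, -0.4504], [0.6860, 0.1386], [-0.1715, -0.6237]], R = [[5.8310, -1.3720], [0.0000, 6.7910]]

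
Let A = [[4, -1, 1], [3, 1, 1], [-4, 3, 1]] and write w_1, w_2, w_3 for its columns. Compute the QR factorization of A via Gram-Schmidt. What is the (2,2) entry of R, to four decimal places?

w_1 = (4, 3, -4); ‖w_1‖ = 6.4031, so e_1 = (0.6247, 0.4685, -0.6247).
e_1·w_2 = 0.6247·(-1) + 0.4685·1 + (-0.6247)·3 = -2.0303.
u_2 = w_2 + 2.0303·e_1 = (0.2683, 1.9512, 1.7317).
r_{22} = ‖u_2‖ = 2.6226.

r_{22} = 2.6226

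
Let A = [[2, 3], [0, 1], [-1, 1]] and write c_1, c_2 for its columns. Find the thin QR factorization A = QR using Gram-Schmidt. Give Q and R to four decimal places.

c_1 = (2, 0, -1); ‖c_1‖ = 2.2361, so q_1 = (0.8944, 0.0000, -0.4472).
q_1·c_2 = 0.8944·3 + 0.0000·1 + (-0.4472)·1 = 2.2361.
u_2 = c_2 − 2.2361·q_1 = (1.0000, 1.0000, 2.0000).
‖u_2‖ = 2.4495, so q_2 = (0.4082, 0.4082, 0.8165).

Q = [[0.8944, 0.4082], [0.0000, 0.4082], [-0.4472, 0.8165]], R = [[2.2361, 2.2361], [0.0000, 2.4495]]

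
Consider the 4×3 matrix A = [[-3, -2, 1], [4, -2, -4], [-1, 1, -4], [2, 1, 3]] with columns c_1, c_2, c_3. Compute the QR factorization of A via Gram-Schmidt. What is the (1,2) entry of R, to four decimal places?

r_{12} = -0.1826

c_1 = (-3, 4, -1, 2); ‖c_1‖ = 5.4772, so e_1 = (-0.5477, 0.7303, -0.1826, 0.3651).
r_{12} = e_1·c_2 = -0.1826.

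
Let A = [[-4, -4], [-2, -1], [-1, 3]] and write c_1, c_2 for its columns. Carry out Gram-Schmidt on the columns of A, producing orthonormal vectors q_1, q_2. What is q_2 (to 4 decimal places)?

c_1 = (-4, -2, -1); ‖c_1‖ = 4.5826, so q_1 = (-0.8729, -0.4364, -0.2182).
q_1·c_2 = (-0.8729)·(-4) + (-0.4364)·(-1) + (-0.2182)·3 = 3.2733.
u_2 = c_2 − 3.2733·q_1 = (-1.1429, 0.4286, 3.7143).
‖u_2‖ = 3.9097, so q_2 = (-0.2923, 0.1096, 0.9500).

q_2 = (-0.2923, 0.1096, 0.9500)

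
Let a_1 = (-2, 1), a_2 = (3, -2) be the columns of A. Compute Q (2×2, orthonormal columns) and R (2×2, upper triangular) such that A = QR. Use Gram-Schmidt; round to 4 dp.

Q = [[-0.8944, -0.4472], [0.4472, -0.8944]], R = [[2.2361, -3.5777], [0.0000, 0.4472]]

a_1 = (-2, 1); ‖a_1‖ = 2.2361, so q_1 = (-0.8944, 0.4472).
q_1·a_2 = (-0.8944)·3 + 0.4472·(-2) = -3.5777.
u_2 = a_2 + 3.5777·q_1 = (-0.2000, -0.4000).
‖u_2‖ = 0.4472, so q_2 = (-0.4472, -0.8944).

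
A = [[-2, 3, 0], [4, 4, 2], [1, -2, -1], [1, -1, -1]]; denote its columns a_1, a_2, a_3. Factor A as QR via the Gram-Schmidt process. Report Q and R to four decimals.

e_1 = a_1/‖a_1‖ = (-2, 4, 1, 1)/4.6904 = (-0.4264, 0.8528, 0.2132, 0.2132).
r_{12} = e_1·a_2 = 1.4924.
u_2 = a_2 − 1.4924·e_1 = (3.6364, 2.7273, -2.3182, -1.3182).
‖u_2‖ = 5.2700, so e_2 = (0.6900, 0.5175, -0.4399, -0.2501).
r_{13} = e_1·a_3 = 1.2792; r_{23} = e_2·a_3 = 1.7250.
u_3 = a_3 − 1.2792·e_1 − 1.7250·e_2 = (-0.6448, 0.0164, -0.5139, -0.8412).
‖u_3‖ = 1.1781, so e_3 = (-0.5474, 0.0139, -0.4362, -0.7141).

Q = [[-0.4264, 0.6900, -0.5474], [0.8528, 0.5175, 0.0139], [0.2132, -0.4399, -0.4362], [0.2132, -0.2501, -0.7141]], R = [[4.6904, 1.4924, 1.2792], [0.0000, 5.2700, 1.7250], [0.0000, 0.0000, 1.1781]]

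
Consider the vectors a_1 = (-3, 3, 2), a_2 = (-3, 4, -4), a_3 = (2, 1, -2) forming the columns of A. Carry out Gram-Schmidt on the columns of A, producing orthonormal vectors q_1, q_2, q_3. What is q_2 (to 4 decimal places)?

q_2 = (-0.2126, 0.3859, -0.8977)

q_1 = a_1/‖a_1‖ = (-3, 3, 2)/4.6904 = (-0.6396, 0.6396, 0.4264).
r_{12} = q_1·a_2 = 2.7716.
u_2 = a_2 − 2.7716·q_1 = (-1.2273, 2.2273, -5.1818).
‖u_2‖ = 5.7722, so q_2 = (-0.2126, 0.3859, -0.8977).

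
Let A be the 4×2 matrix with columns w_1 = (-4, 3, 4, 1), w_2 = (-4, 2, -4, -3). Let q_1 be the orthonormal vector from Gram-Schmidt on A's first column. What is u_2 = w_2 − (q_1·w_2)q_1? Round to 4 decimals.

q_1 = w_1/‖w_1‖ = (-4, 3, 4, 1)/6.4807 = (-0.6172, 0.4629, 0.6172, 0.1543).
r_{12} = q_1·w_2 = 0.4629.
u_2 = w_2 − 0.4629·q_1 = (-3.7143, 1.7857, -4.2857, -3.0714).

u_2 = (-3.7143, 1.7857, -4.2857, -3.0714)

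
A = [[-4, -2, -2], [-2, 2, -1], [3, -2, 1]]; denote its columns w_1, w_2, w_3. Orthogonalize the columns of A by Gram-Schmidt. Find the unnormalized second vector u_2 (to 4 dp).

w_1 = (-4, -2, 3); ‖w_1‖ = 5.3852, so e_1 = (-0.7428, -0.3714, 0.5571).
e_1·w_2 = (-0.7428)·(-2) + (-0.3714)·2 + 0.5571·(-2) = -0.3714.
u_2 = w_2 + 0.3714·e_1 = (-2.2759, 1.8621, -1.7931).

u_2 = (-2.2759, 1.8621, -1.7931)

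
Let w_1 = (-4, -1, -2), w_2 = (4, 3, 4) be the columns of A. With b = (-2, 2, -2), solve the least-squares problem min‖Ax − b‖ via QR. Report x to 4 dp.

x = (1.0606, 0.4545)

q_1 = w_1/‖w_1‖ = (-4, -1, -2)/4.5826 = (-0.8729, -0.2182, -0.4364).
r_{12} = q_1·w_2 = -5.8919.
u_2 = w_2 + 5.8919·q_1 = (-1.1429, 1.7143, 1.4286).
‖u_2‖ = 2.5071, so q_2 = (-0.4558, 0.6838, 0.5698).
Qᵀb = (2.1822, 1.1396).
Back-substitute: x_2 = 1.1396/2.5071 = 0.4545.
x_1 = (2.1822 + 5.8919·0.4545)/4.5826 = 1.0606.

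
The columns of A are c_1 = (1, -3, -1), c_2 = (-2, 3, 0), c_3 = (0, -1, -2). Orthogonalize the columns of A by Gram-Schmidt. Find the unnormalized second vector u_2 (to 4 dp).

q_1 = c_1/‖c_1‖ = (1, -3, -1)/3.3166 = (0.3015, -0.9045, -0.3015).
r_{12} = q_1·c_2 = -3.3166.
u_2 = c_2 + 3.3166·q_1 = (-1.0000, 0.0000, -1.0000).

u_2 = (-1.0000, 0.0000, -1.0000)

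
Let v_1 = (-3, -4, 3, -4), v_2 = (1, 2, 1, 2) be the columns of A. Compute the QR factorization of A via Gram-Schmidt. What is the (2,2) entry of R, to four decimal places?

r_{22} = 2.2091

v_1 = (-3, -4, 3, -4); ‖v_1‖ = 7.0711, so e_1 = (-0.4243, -0.5657, 0.4243, -0.5657).
e_1·v_2 = (-0.4243)·1 + (-0.5657)·2 + 0.4243·1 + (-0.5657)·2 = -2.2627.
u_2 = v_2 + 2.2627·e_1 = (0.0400, 0.7200, 1.9600, 0.7200).
r_{22} = ‖u_2‖ = 2.2091.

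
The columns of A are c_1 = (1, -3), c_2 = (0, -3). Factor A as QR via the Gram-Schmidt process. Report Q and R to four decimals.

Q = [[0.3162, -0.9487], [-0.9487, -0.3162]], R = [[3.1623, 2.8460], [0.0000, 0.9487]]

e_1 = c_1/‖c_1‖ = (1, -3)/3.1623 = (0.3162, -0.9487).
r_{12} = e_1·c_2 = 2.8460.
u_2 = c_2 − 2.8460·e_1 = (-0.9000, -0.3000).
‖u_2‖ = 0.9487, so e_2 = (-0.9487, -0.3162).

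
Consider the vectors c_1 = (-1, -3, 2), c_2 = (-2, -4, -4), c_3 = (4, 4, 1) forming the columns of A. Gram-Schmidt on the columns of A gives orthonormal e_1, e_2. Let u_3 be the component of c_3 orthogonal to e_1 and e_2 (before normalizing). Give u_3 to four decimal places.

c_1 = (-1, -3, 2); ‖c_1‖ = 3.7417, so e_1 = (-0.2673, -0.8018, 0.5345).
e_1·c_2 = (-0.2673)·(-2) + (-0.8018)·(-4) + 0.5345·(-4) = 1.6036.
u_2 = c_2 − 1.6036·e_1 = (-1.5714, -2.7143, -4.8571).
‖u_2‖ = 5.7817, so e_2 = (-0.2718, -0.4695, -0.8401).
e_1·c_3 = (-0.2673)·4 + (-0.8018)·4 + 0.5345·1 = -3.7417; e_2·c_3 = (-0.2718)·4 + (-0.4695)·4 + (-0.8401)·1 = -3.8051.
u_3 = c_3 + 3.7417·e_1 + 3.8051·e_2 = (1.9658, -0.7863, -0.1966).

u_3 = (1.9658, -0.7863, -0.1966)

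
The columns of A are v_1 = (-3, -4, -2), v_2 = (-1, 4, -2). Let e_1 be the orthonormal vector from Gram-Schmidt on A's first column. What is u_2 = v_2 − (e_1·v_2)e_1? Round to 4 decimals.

u_2 = (-1.9310, 2.7586, -2.6207)

v_1 = (-3, -4, -2); ‖v_1‖ = 5.3852, so e_1 = (-0.5571, -0.7428, -0.3714).
e_1·v_2 = (-0.5571)·(-1) + (-0.7428)·4 + (-0.3714)·(-2) = -1.6713.
u_2 = v_2 + 1.6713·e_1 = (-1.9310, 2.7586, -2.6207).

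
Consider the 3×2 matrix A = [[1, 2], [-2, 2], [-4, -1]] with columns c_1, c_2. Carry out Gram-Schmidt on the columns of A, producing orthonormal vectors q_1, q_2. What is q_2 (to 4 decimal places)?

q_1 = c_1/‖c_1‖ = (1, -2, -4)/4.5826 = (0.2182, -0.4364, -0.8729).
r_{12} = q_1·c_2 = 0.4364.
u_2 = c_2 − 0.4364·q_1 = (1.9048, 2.1905, -0.6190).
‖u_2‖ = 2.9681, so q_2 = (0.6417, 0.7380, -0.2086).

q_2 = (0.6417, 0.7380, -0.2086)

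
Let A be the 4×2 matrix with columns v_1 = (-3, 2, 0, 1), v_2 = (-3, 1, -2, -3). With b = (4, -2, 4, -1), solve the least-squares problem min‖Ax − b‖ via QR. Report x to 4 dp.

v_1 = (-3, 2, 0, 1); ‖v_1‖ = 3.7417, so q_1 = (-0.8018, 0.5345, 0.0000, 0.2673).
q_1·v_2 = (-0.8018)·(-3) + 0.5345·1 + 0.0000·(-2) + 0.2673·(-3) = 2.1381.
u_2 = v_2 − 2.1381·q_1 = (-1.2857, -0.1429, -2.0000, -3.5714).
‖u_2‖ = 4.2929, so q_2 = (-0.2995, -0.0333, -0.4659, -0.8319).
Qᵀb = (-4.5434, -2.1631).
Back-substitute: x_2 = -2.1631/4.2929 = -0.5039.
x_1 = (-4.5434 − 2.1381·(-0.5039))/3.7417 = -0.9264.

x = (-0.9264, -0.5039)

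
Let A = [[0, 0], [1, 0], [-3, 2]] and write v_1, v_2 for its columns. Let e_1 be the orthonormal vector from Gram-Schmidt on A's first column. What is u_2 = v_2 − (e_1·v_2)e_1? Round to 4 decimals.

v_1 = (0, 1, -3); ‖v_1‖ = 3.1623, so e_1 = (0.0000, 0.3162, -0.9487).
e_1·v_2 = 0.0000·0 + 0.3162·0 + (-0.9487)·2 = -1.8974.
u_2 = v_2 + 1.8974·e_1 = (0.0000, 0.6000, 0.2000).

u_2 = (0.0000, 0.6000, 0.2000)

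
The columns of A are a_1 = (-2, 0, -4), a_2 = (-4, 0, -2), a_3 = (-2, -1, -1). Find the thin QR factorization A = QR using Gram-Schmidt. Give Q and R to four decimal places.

a_1 = (-2, 0, -4); ‖a_1‖ = 4.4721, so e_1 = (-0.4472, 0.0000, -0.8944).
e_1·a_2 = (-0.4472)·(-4) + 0.0000·0 + (-0.8944)·(-2) = 3.5777.
u_2 = a_2 − 3.5777·e_1 = (-2.4000, 0.0000, 1.2000).
‖u_2‖ = 2.6833, so e_2 = (-0.8944, 0.0000, 0.4472).
e_1·a_3 = (-0.4472)·(-2) + 0.0000·(-1) + (-0.8944)·(-1) = 1.7889; e_2·a_3 = (-0.8944)·(-2) + 0.0000·(-1) + 0.4472·(-1) = 1.3416.
u_3 = a_3 − 1.7889·e_1 − 1.3416·e_2 = (0.0000, -1.0000, 0.0000).
‖u_3‖ = 1.0000, so e_3 = (0.0000, -1.0000, 0.0000).

Q = [[-0.4472, -0.8944, 0.0000], [0.0000, 0.0000, -1.0000], [-0.8944, 0.4472, 0.0000]], R = [[4.4721, 3.5777, 1.7889], [0.0000, 2.6833, 1.3416], [0.0000, 0.0000, 1.0000]]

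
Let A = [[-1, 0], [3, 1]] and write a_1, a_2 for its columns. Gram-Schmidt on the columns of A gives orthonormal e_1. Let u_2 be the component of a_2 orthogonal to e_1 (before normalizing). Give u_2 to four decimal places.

a_1 = (-1, 3); ‖a_1‖ = 3.1623, so e_1 = (-0.3162, 0.9487).
e_1·a_2 = (-0.3162)·0 + 0.9487·1 = 0.9487.
u_2 = a_2 − 0.9487·e_1 = (0.3000, 0.1000).

u_2 = (0.3000, 0.1000)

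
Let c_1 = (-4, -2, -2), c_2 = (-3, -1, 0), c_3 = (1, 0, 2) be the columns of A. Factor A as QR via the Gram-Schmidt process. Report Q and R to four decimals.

Q = [[-0.8165, -0.4924, 0.3015], [-0.4082, 0.1231, -0.9045], [-0.4082, 0.8616, 0.3015]], R = [[4.8990, 2.8577, -1.6330], [0.0000, 1.3540, 1.2309], [0.0000, 0.0000, 0.9045]]

c_1 = (-4, -2, -2); ‖c_1‖ = 4.8990, so q_1 = (-0.8165, -0.4082, -0.4082).
q_1·c_2 = (-0.8165)·(-3) + (-0.4082)·(-1) + (-0.4082)·0 = 2.8577.
u_2 = c_2 − 2.8577·q_1 = (-0.6667, 0.1667, 1.1667).
‖u_2‖ = 1.3540, so q_2 = (-0.4924, 0.1231, 0.8616).
q_1·c_3 = (-0.8165)·1 + (-0.4082)·0 + (-0.4082)·2 = -1.6330; q_2·c_3 = (-0.4924)·1 + 0.1231·0 + 0.8616·2 = 1.2309.
u_3 = c_3 + 1.6330·q_1 − 1.2309·q_2 = (0.2727, -0.8182, 0.2727).
‖u_3‖ = 0.9045, so q_3 = (0.3015, -0.9045, 0.3015).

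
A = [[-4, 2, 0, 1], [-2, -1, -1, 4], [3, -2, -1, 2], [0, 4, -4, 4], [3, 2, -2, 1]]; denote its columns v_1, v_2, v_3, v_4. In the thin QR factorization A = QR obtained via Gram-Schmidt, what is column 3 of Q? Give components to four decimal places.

v_1 = (-4, -2, 3, 0, 3); ‖v_1‖ = 6.1644, so e_1 = (-0.6489, -0.3244, 0.4867, 0.0000, 0.4867).
e_1·v_2 = (-0.6489)·2 + (-0.3244)·(-1) + 0.4867·(-2) + 0.0000·4 + 0.4867·2 = -0.9733.
u_2 = v_2 + 0.9733·e_1 = (1.3684, -1.3158, -1.5263, 4.0000, 2.4737).
‖u_2‖ = 5.2965, so e_2 = (0.2584, -0.2484, -0.2882, 0.7552, 0.4670).
e_1·v_3 = (-0.6489)·0 + (-0.3244)·(-1) + 0.4867·(-1) + 0.0000·(-4) + 0.4867·(-2) = -1.1355; e_2·v_3 = 0.2584·0 + (-0.2484)·(-1) + (-0.2882)·(-1) + 0.7552·(-4) + 0.4670·(-2) = -3.4184.
u_3 = v_3 + 1.1355·e_1 + 3.4184·e_2 = (0.1463, -2.2176, -1.4325, -1.4184, 0.1492).
‖u_3‖ = 3.0042, so e_3 = (0.0487, -0.7382, -0.4768, -0.4721, 0.0496).

e_3 = (0.0487, -0.7382, -0.4768, -0.4721, 0.0496)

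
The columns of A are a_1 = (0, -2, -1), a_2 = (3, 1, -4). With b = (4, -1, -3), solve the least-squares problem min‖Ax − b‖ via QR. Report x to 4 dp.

e_1 = a_1/‖a_1‖ = (0, -2, -1)/2.2361 = (0.0000, -0.8944, -0.4472).
r_{12} = e_1·a_2 = 0.8944.
u_2 = a_2 − 0.8944·e_1 = (3.0000, 1.8000, -3.6000).
‖u_2‖ = 5.0200, so e_2 = (0.5976, 0.3586, -0.7171).
Qᵀb = (2.2361, 4.1833).
Back-substitute: x_2 = 4.1833/5.0200 = 0.8333.
x_1 = (2.2361 − 0.8944·0.8333)/2.2361 = 0.6667.

x = (0.6667, 0.8333)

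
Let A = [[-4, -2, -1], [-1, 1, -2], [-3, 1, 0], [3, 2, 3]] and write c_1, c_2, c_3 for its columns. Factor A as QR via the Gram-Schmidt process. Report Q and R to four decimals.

Q = [[-0.6761, -0.3207, 0.3438], [-0.1690, 0.4811, -0.7026], [-0.5071, 0.6949, 0.3139], [0.5071, 0.4276, 0.5382]], R = [[5.9161, 1.6903, 2.5355], [0.0000, 2.6726, 0.6414], [0.0000, 0.0000, 2.6758]]

q_1 = c_1/‖c_1‖ = (-4, -1, -3, 3)/5.9161 = (-0.6761, -0.1690, -0.5071, 0.5071).
r_{12} = q_1·c_2 = 1.6903.
u_2 = c_2 − 1.6903·q_1 = (-0.8571, 1.2857, 1.8571, 1.1429).
‖u_2‖ = 2.6726, so q_2 = (-0.3207, 0.4811, 0.6949, 0.4276).
r_{13} = q_1·c_3 = 2.5355; r_{23} = q_2·c_3 = 0.6414.
u_3 = c_3 − 2.5355·q_1 − 0.6414·q_2 = (0.9200, -1.8800, 0.8400, 1.4400).
‖u_3‖ = 2.6758, so q_3 = (0.3438, -0.7026, 0.3139, 0.5382).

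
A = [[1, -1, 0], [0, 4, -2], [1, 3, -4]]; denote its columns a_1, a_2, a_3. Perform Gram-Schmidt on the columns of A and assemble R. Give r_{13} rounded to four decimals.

r_{13} = -2.8284

a_1 = (1, 0, 1); ‖a_1‖ = 1.4142, so e_1 = (0.7071, 0.0000, 0.7071).
r_{13} = e_1·a_3 = -2.8284.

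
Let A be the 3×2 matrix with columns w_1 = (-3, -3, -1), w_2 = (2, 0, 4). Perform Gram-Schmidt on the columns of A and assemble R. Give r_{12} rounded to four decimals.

r_{12} = -2.2942

w_1 = (-3, -3, -1); ‖w_1‖ = 4.3589, so e_1 = (-0.6882, -0.6882, -0.2294).
r_{12} = e_1·w_2 = -2.2942.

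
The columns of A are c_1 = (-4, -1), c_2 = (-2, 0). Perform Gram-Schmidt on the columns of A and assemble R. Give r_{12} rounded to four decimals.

c_1 = (-4, -1); ‖c_1‖ = 4.1231, so q_1 = (-0.9701, -0.2425).
r_{12} = q_1·c_2 = 1.9403.

r_{12} = 1.9403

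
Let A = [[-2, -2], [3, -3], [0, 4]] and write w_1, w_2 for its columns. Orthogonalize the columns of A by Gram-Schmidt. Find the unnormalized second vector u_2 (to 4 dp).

w_1 = (-2, 3, 0); ‖w_1‖ = 3.6056, so e_1 = (-0.5547, 0.8321, 0.0000).
e_1·w_2 = (-0.5547)·(-2) + 0.8321·(-3) + 0.0000·4 = -1.3868.
u_2 = w_2 + 1.3868·e_1 = (-2.7692, -1.8462, 4.0000).

u_2 = (-2.7692, -1.8462, 4.0000)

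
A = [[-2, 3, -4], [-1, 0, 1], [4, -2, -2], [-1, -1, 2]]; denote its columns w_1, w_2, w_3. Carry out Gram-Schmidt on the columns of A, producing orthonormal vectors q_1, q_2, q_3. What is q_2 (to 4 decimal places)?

w_1 = (-2, -1, 4, -1); ‖w_1‖ = 4.6904, so q_1 = (-0.4264, -0.2132, 0.8528, -0.2132).
q_1·w_2 = (-0.4264)·3 + (-0.2132)·0 + 0.8528·(-2) + (-0.2132)·(-1) = -2.7716.
u_2 = w_2 + 2.7716·q_1 = (1.8182, -0.5909, 0.3636, -1.5909).
‖u_2‖ = 2.5136, so q_2 = (0.7233, -0.2351, 0.1447, -0.6329).

q_2 = (0.7233, -0.2351, 0.1447, -0.6329)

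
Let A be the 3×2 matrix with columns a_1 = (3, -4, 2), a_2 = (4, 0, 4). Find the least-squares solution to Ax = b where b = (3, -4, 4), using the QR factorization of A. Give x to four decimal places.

x = (0.9394, 0.2879)

a_1 = (3, -4, 2); ‖a_1‖ = 5.3852, so q_1 = (0.5571, -0.7428, 0.3714).
q_1·a_2 = 0.5571·4 + (-0.7428)·0 + 0.3714·4 = 3.7139.
u_2 = a_2 − 3.7139·q_1 = (1.9310, 2.7586, 2.6207).
‖u_2‖ = 4.2670, so q_2 = (0.4526, 0.6465, 0.6142).
Qᵀb = (6.1279, 1.2284).
Back-substitute: x_2 = 1.2284/4.2670 = 0.2879.
x_1 = (6.1279 − 3.7139·0.2879)/5.3852 = 0.9394.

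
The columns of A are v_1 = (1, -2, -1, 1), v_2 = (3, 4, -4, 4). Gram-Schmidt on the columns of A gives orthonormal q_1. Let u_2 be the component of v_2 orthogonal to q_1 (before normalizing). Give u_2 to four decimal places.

v_1 = (1, -2, -1, 1); ‖v_1‖ = 2.6458, so q_1 = (0.3780, -0.7559, -0.3780, 0.3780).
q_1·v_2 = 0.3780·3 + (-0.7559)·4 + (-0.3780)·(-4) + 0.3780·4 = 1.1339.
u_2 = v_2 − 1.1339·q_1 = (2.5714, 4.8571, -3.5714, 3.5714).

u_2 = (2.5714, 4.8571, -3.5714, 3.5714)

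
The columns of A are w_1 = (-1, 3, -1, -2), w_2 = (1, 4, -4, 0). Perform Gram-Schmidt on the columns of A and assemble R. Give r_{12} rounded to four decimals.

r_{12} = 3.8730

e_1 = w_1/‖w_1‖ = (-1, 3, -1, -2)/3.8730 = (-0.2582, 0.7746, -0.2582, -0.5164).
r_{12} = e_1·w_2 = 3.8730.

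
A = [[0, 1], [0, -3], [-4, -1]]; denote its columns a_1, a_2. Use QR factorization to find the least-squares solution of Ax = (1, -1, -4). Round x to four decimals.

x = (0.9000, 0.4000)

e_1 = a_1/‖a_1‖ = (0, 0, -4)/4.0000 = (0.0000, 0.0000, -1.0000).
r_{12} = e_1·a_2 = 1.0000.
u_2 = a_2 − 1.0000·e_1 = (1.0000, -3.0000, 0.0000).
‖u_2‖ = 3.1623, so e_2 = (0.3162, -0.9487, 0.0000).
Qᵀb = (4.0000, 1.2649).
Back-substitute: x_2 = 1.2649/3.1623 = 0.4000.
x_1 = (4.0000 − 1.0000·0.4000)/4.0000 = 0.9000.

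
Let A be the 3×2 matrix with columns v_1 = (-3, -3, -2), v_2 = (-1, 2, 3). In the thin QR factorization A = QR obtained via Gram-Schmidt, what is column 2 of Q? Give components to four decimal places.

v_1 = (-3, -3, -2); ‖v_1‖ = 4.6904, so e_1 = (-0.6396, -0.6396, -0.4264).
e_1·v_2 = (-0.6396)·(-1) + (-0.6396)·2 + (-0.4264)·3 = -1.9188.
u_2 = v_2 + 1.9188·e_1 = (-2.2273, 0.7727, 2.1818).
‖u_2‖ = 3.2122, so e_2 = (-0.6934, 0.2406, 0.6792).

e_2 = (-0.6934, 0.2406, 0.6792)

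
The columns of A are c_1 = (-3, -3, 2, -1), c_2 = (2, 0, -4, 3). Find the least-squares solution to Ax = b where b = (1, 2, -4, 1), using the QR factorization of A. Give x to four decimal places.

x = (-0.4365, 0.4683)

c_1 = (-3, -3, 2, -1); ‖c_1‖ = 4.7958, so e_1 = (-0.6255, -0.6255, 0.4170, -0.2085).
e_1·c_2 = (-0.6255)·2 + (-0.6255)·0 + 0.4170·(-4) + (-0.2085)·3 = -3.5447.
u_2 = c_2 + 3.5447·e_1 = (-0.2174, -2.2174, -2.5217, 2.2609).
‖u_2‖ = 4.0540, so e_2 = (-0.0536, -0.5470, -0.6220, 0.5577).
Qᵀb = (-3.7533, 1.8983).
Back-substitute: x_2 = 1.8983/4.0540 = 0.4683.
x_1 = (-3.7533 + 3.5447·0.4683)/4.7958 = -0.4365.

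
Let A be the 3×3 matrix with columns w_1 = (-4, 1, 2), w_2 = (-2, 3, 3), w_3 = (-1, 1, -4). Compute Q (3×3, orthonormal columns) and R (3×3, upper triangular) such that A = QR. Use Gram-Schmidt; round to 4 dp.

Q = [[-0.8729, 0.4314, -0.2281], [0.2182, 0.7632, 0.6082], [0.4364, 0.4811, -0.7603]], R = [[4.5826, 3.7097, -0.6547], [0.0000, 2.8702, -1.5927], [0.0000, 0.0000, 3.8775]]

w_1 = (-4, 1, 2); ‖w_1‖ = 4.5826, so q_1 = (-0.8729, 0.2182, 0.4364).
q_1·w_2 = (-0.8729)·(-2) + 0.2182·3 + 0.4364·3 = 3.7097.
u_2 = w_2 − 3.7097·q_1 = (1.2381, 2.1905, 1.3810).
‖u_2‖ = 2.8702, so q_2 = (0.4314, 0.7632, 0.4811).
q_1·w_3 = (-0.8729)·(-1) + 0.2182·1 + 0.4364·(-4) = -0.6547; q_2·w_3 = 0.4314·(-1) + 0.7632·1 + 0.4811·(-4) = -1.5927.
u_3 = w_3 + 0.6547·q_1 + 1.5927·q_2 = (-0.8844, 2.3584, -2.9480).
‖u_3‖ = 3.8775, so q_3 = (-0.2281, 0.6082, -0.7603).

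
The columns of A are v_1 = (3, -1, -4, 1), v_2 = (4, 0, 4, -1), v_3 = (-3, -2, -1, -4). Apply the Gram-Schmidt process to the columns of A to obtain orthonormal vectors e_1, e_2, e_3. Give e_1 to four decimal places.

v_1 = (3, -1, -4, 1); ‖v_1‖ = 5.1962, so e_1 = (0.5774, -0.1925, -0.7698, 0.1925).

e_1 = (0.5774, -0.1925, -0.7698, 0.1925)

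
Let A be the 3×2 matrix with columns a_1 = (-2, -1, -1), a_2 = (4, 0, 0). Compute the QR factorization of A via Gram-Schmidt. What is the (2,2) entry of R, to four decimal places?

a_1 = (-2, -1, -1); ‖a_1‖ = 2.4495, so e_1 = (-0.8165, -0.4082, -0.4082).
e_1·a_2 = (-0.8165)·4 + (-0.4082)·0 + (-0.4082)·0 = -3.2660.
u_2 = a_2 + 3.2660·e_1 = (1.3333, -1.3333, -1.3333).
r_{22} = ‖u_2‖ = 2.3094.

r_{22} = 2.3094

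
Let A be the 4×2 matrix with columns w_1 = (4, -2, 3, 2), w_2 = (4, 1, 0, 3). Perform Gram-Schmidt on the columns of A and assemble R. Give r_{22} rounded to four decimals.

w_1 = (4, -2, 3, 2); ‖w_1‖ = 5.7446, so q_1 = (0.6963, -0.3482, 0.5222, 0.3482).
q_1·w_2 = 0.6963·4 + (-0.3482)·1 + 0.5222·0 + 0.3482·3 = 3.4816.
u_2 = w_2 − 3.4816·q_1 = (1.5758, 2.2121, -1.8182, 1.7879).
r_{22} = ‖u_2‖ = 3.7254.

r_{22} = 3.7254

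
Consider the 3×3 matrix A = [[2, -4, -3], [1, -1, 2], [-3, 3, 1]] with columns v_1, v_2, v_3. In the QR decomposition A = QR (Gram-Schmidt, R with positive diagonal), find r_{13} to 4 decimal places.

q_1 = v_1/‖v_1‖ = (2, 1, -3)/3.7417 = (0.5345, 0.2673, -0.8018).
r_{13} = q_1·v_3 = -1.8708.

r_{13} = -1.8708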